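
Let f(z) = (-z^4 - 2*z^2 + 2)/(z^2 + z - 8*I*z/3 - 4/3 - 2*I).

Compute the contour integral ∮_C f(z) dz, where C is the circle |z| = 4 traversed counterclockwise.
By the residue theorem, ∮_C f(z) dz = 2πi · (sum of the residues of f at the poles inside |z| = 4).

The denominator factors as (z + 1 - 2*I/3)*(z - 2*I), so the singularities of f are simple poles at z = -1 + 2*I/3, z = 2*I.
  |-1 + 2*I/3|² = 13/9 < 16 = 4², so this pole is inside the contour.
  |2*I|² = 4 < 16 = 4², so this pole is inside the contour.

With P(z) = -z^4 - 2*z^2 + 2 and Q(z) = z^2 + z - 8*I*z/3 - 4/3 - 2*I, each pole is simple, so Res(f, z₀) = P(z₀)/Q'(z₀) with Q'(z) = 2*z + 1 - 8*I/3.
  Res(f, -1 + 2*I/3) = P(-1 + 2*I/3)/Q'(-1 + 2*I/3) = (191/81 + 112*I/27)/(-1 - 4*I/3) = -71/25 - 244*I/675
  Res(f, 2*I) = P(2*I)/Q'(2*I) = (-6)/(1 + 4*I/3) = -54/25 + 72*I/25

Sum of residues inside C: -5 + 68*I/27
∮_C f(z) dz = 2πi · (-5 + 68*I/27) = pi*(-136/27 - 10*I)

Final answer: pi*(-136/27 - 10*I)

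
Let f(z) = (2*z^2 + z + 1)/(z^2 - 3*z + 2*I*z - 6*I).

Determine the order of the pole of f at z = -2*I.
1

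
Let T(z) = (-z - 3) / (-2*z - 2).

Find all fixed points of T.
T(z) = z means -z - 3 = z*(-2*z - 2), i.e.
  -2*z^2 - z + 3 = 0.
Discriminant: (-1)^2 - 4*(-2)*(3) = 25, so the roots are real.
  z = (1 ± sqrt(25))/(2*(-2))
Fixed points: {-3/2, 1}

Final answer: {-3/2, 1}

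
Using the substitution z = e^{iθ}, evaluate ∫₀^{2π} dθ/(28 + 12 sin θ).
Call the integral J. The integrand is 2π-periodic and we integrate over a full period, so shifting θ does not change the value (θ → θ + π/2 turns sin θ into cos θ). Hence
  J = ∫₀^{2π} dθ/(28 + 12 cos θ).
Put z = e^{iθ}: then cos θ = (z + 1/z)/2, dθ = dz/(iz), and z runs once counterclockwise around |z| = 1:
  J = ∮_{|z|=1} 1/(28 + 12*(z + 1/z)/2) · dz/(iz) = (2/i) ∮_{|z|=1} dz/(12*z^2 + 56*z + 12).
The roots of 12*z^2 + 56*z + 12 are z = (-28 ± sqrt(28^2 - 12^2))/12, with sqrt(640) = 8*sqrt(10); their product is 1, so only z₊ = -7/3 + 2*sqrt(10)/3 lies inside the unit circle (z₋ = -7/3 - 2*sqrt(10)/3 lies outside).
z₊ is a simple zero of q(z) = 12*z^2 + 56*z + 12, so Res(1/q, z₊) = 1/q'(z₊) with q'(z) = 24*z + 56; and q'(z₊) = 12*(z₊ - z₋) = 16*sqrt(10).
Therefore J = (2/i) · 2πi · 1/(16*sqrt(10)) = 2*pi/(8*sqrt(10)) = sqrt(10)*pi/40

Final answer: sqrt(10)*pi/40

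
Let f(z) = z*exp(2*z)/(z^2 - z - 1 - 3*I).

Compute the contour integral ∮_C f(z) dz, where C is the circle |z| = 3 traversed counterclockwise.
By the residue theorem, ∮_C f(z) dz = 2πi · (sum of the residues of f at the poles inside |z| = 3).

The denominator factors as (z + 1 + I)*(z - 2 - I), so the singularities of f are simple poles at z = -1 - I, z = 2 + I.
  |-1 - I|² = 2 < 9 = 3², so this pole is inside the contour.
  |2 + I|² = 5 < 9 = 3², so this pole is inside the contour.

With P(z) = z*exp(2*z) and Q(z) = z^2 - z - 1 - 3*I, each pole is simple, so Res(f, z₀) = P(z₀)/Q'(z₀) with Q'(z) = 2*z - 1.
  Res(f, -1 - I) = P(-1 - I)/Q'(-1 - I) = ((-1 - I)*exp(-2 - 2*I))/(-3 - 2*I) = (5/13 + I/13)*exp(-2 - 2*I)
  Res(f, 2 + I) = P(2 + I)/Q'(2 + I) = ((2 + I)*exp(4 + 2*I))/(3 + 2*I) = (8/13 - I/13)*exp(4 + 2*I)

Sum of residues inside C: (5/13 + I/13)*exp(-2 - 2*I) + (8/13 - I/13)*exp(4 + 2*I)
∮_C f(z) dz = 2πi · ((5/13 + I/13)*exp(-2 - 2*I) + (8/13 - I/13)*exp(4 + 2*I)) = pi*(2/13 + 16*I/13)*exp(4 + 2*I) + pi*(-2/13 + 10*I/13)*exp(-2 - 2*I)

Final answer: pi*(2/13 + 16*I/13)*exp(4 + 2*I) + pi*(-2/13 + 10*I/13)*exp(-2 - 2*I)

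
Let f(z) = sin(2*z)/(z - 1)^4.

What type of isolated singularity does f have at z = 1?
Write f(z) = g(z)/(z - 1)^4 with g(z) = sin(2*z).
g is entire and g(1) = sin(2) ≠ 0, so no factor of (z - 1) cancels: the Laurent expansion of f about z = 1 starts at the power -4, i.e. lim_{z→z₀} (z - z₀)^4 f(z) = sin(2) is finite and nonzero.
So z = 1 is a pole of order 4.

Final answer: pole of order 4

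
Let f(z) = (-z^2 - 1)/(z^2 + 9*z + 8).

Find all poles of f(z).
The singularities of f are the zeros of the denominator. Factoring,
  z^2 + 9*z + 8 = (z + 1)*(z + 8)
so the candidates are z = -1, z = -8.

Check the numerator P(z) = -z^2 - 1 at each one:
  P(-1) = -2 ≠ 0, so z = -1 is a (simple) pole.
  P(-8) = -65 ≠ 0, so z = -8 is a (simple) pole.

Poles of f: {-8, -1}

Final answer: {-8, -1}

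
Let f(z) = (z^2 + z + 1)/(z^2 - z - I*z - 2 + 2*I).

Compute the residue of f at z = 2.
Write f(z) = P(z)/Q(z) with P(z) = z^2 + z + 1 and Q(z) = z^2 - z - I*z - 2 + 2*I.
The denominator factors as Q(z) = (z - 2)*(z + 1 - I), so z = 2 is a simple zero of Q and P is analytic there; z = 2 is therefore a simple pole and
  Res(f, z₀) = P(z₀)/Q'(z₀).

Q'(z) = 2*z - 1 - I, so Q'(2) = 3 - I.
P(2) = 7.

Res(f, 2) = (7)/(3 - I) = 21/10 + 7*I/10

Final answer: 21/10 + 7*I/10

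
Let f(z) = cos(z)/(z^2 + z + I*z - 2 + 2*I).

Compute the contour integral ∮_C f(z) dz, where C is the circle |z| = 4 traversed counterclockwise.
By the residue theorem, ∮_C f(z) dz = 2πi · (sum of the residues of f at the poles inside |z| = 4).

The denominator factors as (z + 2)*(z - 1 + I), so the singularities of f are simple poles at z = -2, z = 1 - I.
  |-2|² = 4 < 16 = 4², so this pole is inside the contour.
  |1 - I|² = 2 < 16 = 4², so this pole is inside the contour.

With P(z) = cos(z) and Q(z) = z^2 + z + I*z - 2 + 2*I, each pole is simple, so Res(f, z₀) = P(z₀)/Q'(z₀) with Q'(z) = 2*z + 1 + I.
  Res(f, -2) = P(-2)/Q'(-2) = (cos(2))/(-3 + I) = (-3/10 - I/10)*cos(2)
  Res(f, 1 - I) = P(1 - I)/Q'(1 - I) = (cos(1 - I))/(3 - I) = (3/10 + I/10)*cos(1 - I)

Sum of residues inside C: (-3/10 - I/10)*cos(2) + (3/10 + I/10)*cos(1 - I)
∮_C f(z) dz = 2πi · ((-3/10 - I/10)*cos(2) + (3/10 + I/10)*cos(1 - I)) = pi*(1/5 - 3*I/5)*cos(2) + pi*(-1/5 + 3*I/5)*cos(1 - I)

Final answer: pi*(1/5 - 3*I/5)*cos(2) + pi*(-1/5 + 3*I/5)*cos(1 - I)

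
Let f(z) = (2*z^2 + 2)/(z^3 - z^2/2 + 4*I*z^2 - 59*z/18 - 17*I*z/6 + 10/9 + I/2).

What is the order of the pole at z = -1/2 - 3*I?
Factor the denominator:
  z^3 - z^2/2 + 4*I*z^2 - 59*z/18 - 17*I*z/6 + 10/9 + I/2 = (z + 1/2 + 3*I)*(z - 2/3 + I)*(z - 1/3)

The numerator P(z) = 2*z^2 + 2 has P(-1/2 - 3*I) = -31/2 + 6*I ≠ 0, so no factor of (z + 1/2 + 3*I) cancels.
Near z = -1/2 - 3*I we can therefore write f(z) = g(z)/(z + 1/2 + 3*I) with g analytic at -1/2 - 3*I and g(-1/2 - 3*I) ≠ 0 (g is the numerator divided by the remaining denominator factors).

Hence z = -1/2 - 3*I is a pole of order 1.

Final answer: 1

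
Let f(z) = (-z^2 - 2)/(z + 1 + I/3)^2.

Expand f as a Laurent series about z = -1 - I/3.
Put w = z - (-1 - I/3), i.e. z = w - 1 - I/3. The denominator is w^2, so it suffices to rewrite the numerator in powers of w.

P(z) = -z^2 - 2
P(w - 1 - I/3) = -26/9 - 2*I/3 + (2 + 2*I/3)*w - w^2

Dividing each term by w^2:
  f = (-26/9 - 2*I/3)/w^2 + (2 + 2*I/3)/w - 1

Substituting back w = z + 1 + I/3:
  f(z) = (-26/9 - 2*I/3)/(z + 1 + I/3)^2 + (2 + 2*I/3)/(z + 1 + I/3) - 1

The series is finite because the numerator is a polynomial; the negative powers form the principal part, and the coefficient of 1/(z + 1 + I/3) gives Res(f, -1 - I/3) = 2 + 2*I/3.

Final answer: (-26/9 - 2*I/3)/(z + 1 + I/3)^2 + (2 + 2*I/3)/(z + 1 + I/3) - 1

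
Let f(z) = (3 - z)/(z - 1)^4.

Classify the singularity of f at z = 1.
pole of order 4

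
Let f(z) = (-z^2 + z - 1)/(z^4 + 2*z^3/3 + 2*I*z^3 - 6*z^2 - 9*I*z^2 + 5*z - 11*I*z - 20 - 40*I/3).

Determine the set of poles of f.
The singularities of f are the zeros of the denominator. Factoring,
  z^4 + 2*z^3/3 + 2*I*z^3 - 6*z^2 - 9*I*z^2 + 5*z - 11*I*z - 20 - 40*I/3 = (z - I)*(z + 2/3 + 2*I)*(z - 3 - I)*(z + 3 + 2*I)
so the candidates are z = I, z = -2/3 - 2*I, z = 3 + I, z = -3 - 2*I.

Check the numerator P(z) = -z^2 + z - 1 at each one:
  P(I) = I ≠ 0, so z = I is a (simple) pole.
  P(-2/3 - 2*I) = 17/9 - 14*I/3 ≠ 0, so z = -2/3 - 2*I is a (simple) pole.
  P(3 + I) = -6 - 5*I ≠ 0, so z = 3 + I is a (simple) pole.
  P(-3 - 2*I) = -9 - 14*I ≠ 0, so z = -3 - 2*I is a (simple) pole.

Poles of f: {-3 - 2*I, -2/3 - 2*I, I, 3 + I}

Final answer: {-3 - 2*I, -2/3 - 2*I, I, 3 + I}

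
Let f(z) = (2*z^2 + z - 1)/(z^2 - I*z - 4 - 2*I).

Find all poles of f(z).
{-2, 2 + I}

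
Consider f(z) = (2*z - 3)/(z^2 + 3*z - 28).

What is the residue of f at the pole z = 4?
5/11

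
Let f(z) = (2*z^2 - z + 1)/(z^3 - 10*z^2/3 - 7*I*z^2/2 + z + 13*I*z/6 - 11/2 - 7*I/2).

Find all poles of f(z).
{-I, 1/3 + 3*I/2, 3 + 3*I}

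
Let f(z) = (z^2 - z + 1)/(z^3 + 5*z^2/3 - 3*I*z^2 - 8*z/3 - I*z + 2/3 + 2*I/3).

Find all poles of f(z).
The singularities of f are the zeros of the denominator. Factoring,
  z^3 + 5*z^2/3 - 3*I*z^2 - 8*z/3 - I*z + 2/3 + 2*I/3 = (z - I)*(z - 1/3)*(z + 2 - 2*I)
so the candidates are z = I, z = 1/3, z = -2 + 2*I.

Check the numerator P(z) = z^2 - z + 1 at each one:
  P(I) = -I ≠ 0, so z = I is a (simple) pole.
  P(1/3) = 7/9 ≠ 0, so z = 1/3 is a (simple) pole.
  P(-2 + 2*I) = 3 - 10*I ≠ 0, so z = -2 + 2*I is a (simple) pole.

Poles of f: {-2 + 2*I, I, 1/3}

Final answer: {-2 + 2*I, I, 1/3}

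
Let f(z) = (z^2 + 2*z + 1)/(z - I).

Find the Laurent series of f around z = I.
Put w = z - (I), i.e. z = w + I. The denominator is w, so it suffices to rewrite the numerator in powers of w.

P(z) = z^2 + 2*z + 1
P(w + I) = 2*I + (2 + 2*I)*w + w^2

Dividing each term by w:
  f = 2*I/w + 2 + 2*I + w

Substituting back w = z - I:
  f(z) = 2*I/(z - I) + 2 + 2*I + (z - I)

The series is finite because the numerator is a polynomial; the negative powers form the principal part, and the coefficient of 1/(z - I) gives Res(f, I) = 2*I.

Final answer: 2*I/(z - I) + 2 + 2*I + (z - I)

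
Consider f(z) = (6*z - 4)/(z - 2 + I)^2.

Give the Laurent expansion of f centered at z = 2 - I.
Put w = z - (2 - I), i.e. z = w + 2 - I. The denominator is w^2, so it suffices to rewrite the numerator in powers of w.

P(z) = 6*z - 4
P(w + 2 - I) = 8 - 6*I + 6*w

Dividing each term by w^2:
  f = (8 - 6*I)/w^2 + 6/w

Substituting back w = z - 2 + I:
  f(z) = (8 - 6*I)/(z - 2 + I)^2 + 6/(z - 2 + I)

The series is finite because the numerator is a polynomial; the negative powers form the principal part, and the coefficient of 1/(z - 2 + I) gives Res(f, 2 - I) = 6.

Final answer: (8 - 6*I)/(z - 2 + I)^2 + 6/(z - 2 + I)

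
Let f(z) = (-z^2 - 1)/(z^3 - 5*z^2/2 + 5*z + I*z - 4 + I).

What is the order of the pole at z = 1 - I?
Factor the denominator:
  z^3 - 5*z^2/2 + 5*z + I*z - 4 + I = (z - 1 + I)^2*(z - 1/2 - 2*I)

The numerator P(z) = -z^2 - 1 has P(1 - I) = -1 + 2*I ≠ 0, so no factor of (z - 1 + I) cancels.
Near z = 1 - I we can therefore write f(z) = g(z)/(z - 1 + I)^2 with g analytic at 1 - I and g(1 - I) ≠ 0 (g is the numerator divided by the remaining denominator factors).

Hence z = 1 - I is a pole of order 2.

Final answer: 2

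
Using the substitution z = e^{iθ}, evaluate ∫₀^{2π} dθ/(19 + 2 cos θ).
2*sqrt(357)*pi/357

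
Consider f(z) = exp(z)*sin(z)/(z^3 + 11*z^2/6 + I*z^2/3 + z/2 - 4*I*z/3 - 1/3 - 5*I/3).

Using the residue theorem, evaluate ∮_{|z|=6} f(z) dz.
By the residue theorem, ∮_C f(z) dz = 2πi · (sum of the residues of f at the poles inside |z| = 6).

The denominator factors as (z - 2/3 - 2*I/3)*(z + 3/2 + I)*(z + 1), so the singularities of f are simple poles at z = 2/3 + 2*I/3, z = -3/2 - I, z = -1.
  |2/3 + 2*I/3|² = 8/9 < 36 = 6², so this pole is inside the contour.
  |-3/2 - I|² = 13/4 < 36 = 6², so this pole is inside the contour.
  |-1|² = 1 < 36 = 6², so this pole is inside the contour.

With P(z) = exp(z)*sin(z) and Q(z) = z^3 + 11*z^2/6 + I*z^2/3 + z/2 - 4*I*z/3 - 1/3 - 5*I/3, each pole is simple, so Res(f, z₀) = P(z₀)/Q'(z₀) with Q'(z) = 3*z^2 + 11*z/3 + 2*I*z/3 + 1/2 - 4*I/3.
  Res(f, 2/3 + 2*I/3) = P(2/3 + 2*I/3)/Q'(2/3 + 2*I/3) = (exp(2/3 + 2*I/3)*sin(2/3 + 2*I/3))/(5/2 + 38*I/9) = (810/7801 - 1368*I/7801)*exp(2/3 + 2*I/3)*sin(2/3 + 2*I/3)
  Res(f, -3/2 - I) = P(-3/2 - I)/Q'(-3/2 - I) = (-exp(-3/2 - I)*sin(3/2 + I))/(-7/12 + 3*I) = (84/1345 + 432*I/1345)*exp(-3/2 - I)*sin(3/2 + I)
  Res(f, -1) = P(-1)/Q'(-1) = (-exp(-1)*sin(1))/(-1/6 - 2*I) = (6/145 - 72*I/145)*exp(-1)*sin(1)

Sum of residues inside C: (6/145 - 72*I/145)*exp(-1)*sin(1) + (84/1345 + 432*I/1345)*exp(-3/2 - I)*sin(3/2 + I) + (810/7801 - 1368*I/7801)*exp(2/3 + 2*I/3)*sin(2/3 + 2*I/3)
∮_C f(z) dz = 2πi · ((6/145 - 72*I/145)*exp(-1)*sin(1) + (84/1345 + 432*I/1345)*exp(-3/2 - I)*sin(3/2 + I) + (810/7801 - 1368*I/7801)*exp(2/3 + 2*I/3)*sin(2/3 + 2*I/3)) = pi*(144/145 + 12*I/145)*exp(-1)*sin(1) + pi*(-864/1345 + 168*I/1345)*exp(-3/2 - I)*sin(3/2 + I) + pi*(2736/7801 + 1620*I/7801)*exp(2/3 + 2*I/3)*sin(2/3 + 2*I/3)

Final answer: pi*(144/145 + 12*I/145)*exp(-1)*sin(1) + pi*(-864/1345 + 168*I/1345)*exp(-3/2 - I)*sin(3/2 + I) + pi*(2736/7801 + 1620*I/7801)*exp(2/3 + 2*I/3)*sin(2/3 + 2*I/3)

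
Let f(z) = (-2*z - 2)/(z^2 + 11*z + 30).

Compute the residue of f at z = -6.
-10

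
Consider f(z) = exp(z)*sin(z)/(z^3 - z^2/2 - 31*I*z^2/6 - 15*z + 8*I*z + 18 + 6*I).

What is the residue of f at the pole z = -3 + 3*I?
Write f(z) = P(z)/Q(z) with P(z) = exp(z)*sin(z) and Q(z) = z^3 - z^2/2 - 31*I*z^2/6 - 15*z + 8*I*z + 18 + 6*I.
The denominator factors as Q(z) = (z + 3 - 3*I)*(z - 2 - 2*I/3)*(z - 3/2 - 3*I/2), so z = -3 + 3*I is a simple zero of Q and P is analytic there; z = -3 + 3*I is therefore a simple pole and
  Res(f, z₀) = P(z₀)/Q'(z₀).

Q'(z) = 3*z^2 - z - 31*I*z/3 - 15 + 8*I, so Q'(-3 + 3*I) = 19 - 18*I.
P(-3 + 3*I) = -exp(-3 + 3*I)*sin(3 - 3*I).

Res(f, -3 + 3*I) = (-exp(-3 + 3*I)*sin(3 - 3*I))/(19 - 18*I) = (-19/685 - 18*I/685)*exp(-3 + 3*I)*sin(3 - 3*I)

Final answer: (-19/685 - 18*I/685)*exp(-3 + 3*I)*sin(3 - 3*I)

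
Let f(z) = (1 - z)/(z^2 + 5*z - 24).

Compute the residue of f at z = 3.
-2/11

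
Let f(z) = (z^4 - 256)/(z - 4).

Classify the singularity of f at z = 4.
removable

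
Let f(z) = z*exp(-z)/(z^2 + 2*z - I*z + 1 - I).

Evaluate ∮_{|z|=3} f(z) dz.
By the residue theorem, ∮_C f(z) dz = 2πi · (sum of the residues of f at the poles inside |z| = 3).

The denominator factors as (z + 1 - I)*(z + 1), so the singularities of f are simple poles at z = -1 + I, z = -1.
  |-1 + I|² = 2 < 9 = 3², so this pole is inside the contour.
  |-1|² = 1 < 9 = 3², so this pole is inside the contour.

With P(z) = z*exp(-z) and Q(z) = z^2 + 2*z - I*z + 1 - I, each pole is simple, so Res(f, z₀) = P(z₀)/Q'(z₀) with Q'(z) = 2*z + 2 - I.
  Res(f, -1 + I) = P(-1 + I)/Q'(-1 + I) = ((-1 + I)*exp(1 - I))/(I) = (1 + I)*exp(1 - I)
  Res(f, -1) = P(-1)/Q'(-1) = (-exp(1))/(-I) = -exp(1)*I

Sum of residues inside C: -exp(1)*I + (1 + I)*exp(1 - I)
∮_C f(z) dz = 2πi · (-exp(1)*I + (1 + I)*exp(1 - I)) = 2*exp(1)*pi + pi*(-2 + 2*I)*exp(1 - I)

Final answer: 2*exp(1)*pi + pi*(-2 + 2*I)*exp(1 - I)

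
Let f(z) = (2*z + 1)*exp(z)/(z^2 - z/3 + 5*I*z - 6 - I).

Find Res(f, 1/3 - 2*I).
Write f(z) = P(z)/Q(z) with P(z) = (2*z + 1)*exp(z) and Q(z) = z^2 - z/3 + 5*I*z - 6 - I.
The denominator factors as Q(z) = (z - 1/3 + 2*I)*(z + 3*I), so z = 1/3 - 2*I is a simple zero of Q and P is analytic there; z = 1/3 - 2*I is therefore a simple pole and
  Res(f, z₀) = P(z₀)/Q'(z₀).

Q'(z) = 2*z - 1/3 + 5*I, so Q'(1/3 - 2*I) = 1/3 + I.
P(1/3 - 2*I) = (5/3 - 4*I)*exp(1/3 - 2*I).

Res(f, 1/3 - 2*I) = ((5/3 - 4*I)*exp(1/3 - 2*I))/(1/3 + I) = (-31/10 - 27*I/10)*exp(1/3 - 2*I)

Final answer: (-31/10 - 27*I/10)*exp(1/3 - 2*I)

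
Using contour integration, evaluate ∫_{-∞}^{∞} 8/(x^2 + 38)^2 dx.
Let f(z) = 8/(z^2 + 38)^2. The denominator has no real zeros and deg Q - deg P = 4 ≥ 2, so the integral of f over the upper semicircle |z| = R tends to 0 as R → ∞. Closing the contour in the upper half-plane,
  ∫_{-∞}^{∞} f(x) dx = 2πi · Σ Res(f, z_k)  over the poles with Im z_k > 0.

Zeros of the denominator: z^2 + 38 = 0 gives z = ±sqrt(38)*I.
Upper half-plane: z = sqrt(38)*I (a pole of order 2).

Write f(z) = g(z)/(z - sqrt(38)*I)^2 with g(z) = 8/(z + sqrt(38)*I)^2. For a double pole, Res(f, z₀) = g'(z₀):
  g'(z) = -16/(z + sqrt(38)*I)^3
  Res(f, sqrt(38)*I) = g'(sqrt(38)*I) = -sqrt(38)*I/722

∫_{-∞}^{∞} f(x) dx = 2πi · (-sqrt(38)*I/722) = sqrt(38)*pi/361

Final answer: sqrt(38)*pi/361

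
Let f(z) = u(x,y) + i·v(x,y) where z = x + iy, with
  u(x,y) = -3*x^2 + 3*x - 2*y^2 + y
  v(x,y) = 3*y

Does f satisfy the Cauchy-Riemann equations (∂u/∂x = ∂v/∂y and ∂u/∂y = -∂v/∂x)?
∂u/∂x = 3 - 6*x
∂v/∂y = 3
∂u/∂y = 1 - 4*y
∂v/∂x = 0
∂u/∂x ≠ ∂v/∂y and ∂u/∂y ≠ -∂v/∂x; the Cauchy-Riemann equations are not satisfied, so f is not analytic.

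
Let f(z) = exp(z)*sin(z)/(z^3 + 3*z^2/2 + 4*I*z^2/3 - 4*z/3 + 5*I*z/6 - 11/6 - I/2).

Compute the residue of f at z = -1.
(48/185 - 66*I/185)*exp(-1)*sin(1)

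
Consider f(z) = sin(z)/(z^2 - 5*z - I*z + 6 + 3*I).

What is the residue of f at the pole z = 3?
Write f(z) = P(z)/Q(z) with P(z) = sin(z) and Q(z) = z^2 - 5*z - I*z + 6 + 3*I.
The denominator factors as Q(z) = (z - 3)*(z - 2 - I), so z = 3 is a simple zero of Q and P is analytic there; z = 3 is therefore a simple pole and
  Res(f, z₀) = P(z₀)/Q'(z₀).

Q'(z) = 2*z - 5 - I, so Q'(3) = 1 - I.
P(3) = sin(3).

Res(f, 3) = (sin(3))/(1 - I) = (1/2 + I/2)*sin(3)

Final answer: (1/2 + I/2)*sin(3)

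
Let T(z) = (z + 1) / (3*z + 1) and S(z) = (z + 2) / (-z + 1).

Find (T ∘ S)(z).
(T ∘ S)(z) = T(S(z)) = ((1)*S(z) + (1))/((3)*S(z) + (1)). Multiply numerator and denominator by -z + 1:
  numerator:   (1)*(z + 2) + (1)*(-z + 1) = 3
  denominator: (3)*(z + 2) + (1)*(-z + 1) = 2*z + 7
(T ∘ S)(z) = 3/(2*z + 7)

Final answer: 3/(2*z + 7)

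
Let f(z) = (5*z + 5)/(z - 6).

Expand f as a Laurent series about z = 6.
Put w = z - (6), i.e. z = w + 6. The denominator is w, so it suffices to rewrite the numerator in powers of w.

P(z) = 5*z + 5
P(w + 6) = 35 + 5*w

Dividing each term by w:
  f = 35/w + 5

Substituting back w = z - 6:
  f(z) = 35/(z - 6) + 5

The series is finite because the numerator is a polynomial; the negative powers form the principal part, and the coefficient of 1/(z - 6) gives Res(f, 6) = 35.

Final answer: 35/(z - 6) + 5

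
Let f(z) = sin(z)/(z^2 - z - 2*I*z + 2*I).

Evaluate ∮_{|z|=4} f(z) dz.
By the residue theorem, ∮_C f(z) dz = 2πi · (sum of the residues of f at the poles inside |z| = 4).

The denominator factors as (z - 1)*(z - 2*I), so the singularities of f are simple poles at z = 1, z = 2*I.
  |1|² = 1 < 16 = 4², so this pole is inside the contour.
  |2*I|² = 4 < 16 = 4², so this pole is inside the contour.

With P(z) = sin(z) and Q(z) = z^2 - z - 2*I*z + 2*I, each pole is simple, so Res(f, z₀) = P(z₀)/Q'(z₀) with Q'(z) = 2*z - 1 - 2*I.
  Res(f, 1) = P(1)/Q'(1) = (sin(1))/(1 - 2*I) = (1/5 + 2*I/5)*sin(1)
  Res(f, 2*I) = P(2*I)/Q'(2*I) = (I*sinh(2))/(-1 + 2*I) = (2/5 - I/5)*sinh(2)

Sum of residues inside C: (2/5 - I/5)*sinh(2) + (1/5 + 2*I/5)*sin(1)
∮_C f(z) dz = 2πi · ((2/5 - I/5)*sinh(2) + (1/5 + 2*I/5)*sin(1)) = pi*(-4/5 + 2*I/5)*sin(1) + pi*(2/5 + 4*I/5)*sinh(2)

Final answer: pi*(-4/5 + 2*I/5)*sin(1) + pi*(2/5 + 4*I/5)*sinh(2)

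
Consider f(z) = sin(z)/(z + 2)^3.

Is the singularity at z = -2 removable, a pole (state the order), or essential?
pole of order 3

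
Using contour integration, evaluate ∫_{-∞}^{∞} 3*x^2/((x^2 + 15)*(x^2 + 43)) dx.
Let f(z) = 3*z^2/((z^2 + 15)*(z^2 + 43)). The denominator has no real zeros and deg Q - deg P = 2 ≥ 2, so the integral of f over the upper semicircle |z| = R tends to 0 as R → ∞. Closing the contour in the upper half-plane,
  ∫_{-∞}^{∞} f(x) dx = 2πi · Σ Res(f, z_k)  over the poles with Im z_k > 0.

Zeros of the denominator: z^2 + 43 = 0 gives z = ±sqrt(43)*I; z^2 + 15 = 0 gives z = ±sqrt(15)*I.
Upper half-plane: z = sqrt(15)*I, z = sqrt(43)*I (simple).

Each pole is a simple zero of Q(z) = z^4 + 58*z^2 + 645, so Res(f, z₀) = P(z₀)/Q'(z₀) with P(z) = 3*z^2, Q'(z) = 4*z^3 + 116*z:
  Res(f, sqrt(15)*I) = (-45)/(56*sqrt(15)*I) = 3*sqrt(15)*I/56
  Res(f, sqrt(43)*I) = (-129)/(-56*sqrt(43)*I) = -3*sqrt(43)*I/56

Sum of residues: 3*I*(-sqrt(43) + sqrt(15))/56
∫_{-∞}^{∞} f(x) dx = 2πi · (3*I*(-sqrt(43) + sqrt(15))/56) = 3*pi*(-sqrt(15) + sqrt(43))/28

Final answer: 3*pi*(-sqrt(15) + sqrt(43))/28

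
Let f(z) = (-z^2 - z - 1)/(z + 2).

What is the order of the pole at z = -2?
1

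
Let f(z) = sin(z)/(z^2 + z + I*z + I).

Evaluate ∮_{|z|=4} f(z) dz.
pi*(-1 + I)*sin(1) + pi*(1 + I)*sinh(1)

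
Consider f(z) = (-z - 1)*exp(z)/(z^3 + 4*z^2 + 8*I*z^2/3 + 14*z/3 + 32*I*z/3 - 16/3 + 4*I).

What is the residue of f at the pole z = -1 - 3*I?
(-9/580 - 153*I/580)*exp(-1 - 3*I)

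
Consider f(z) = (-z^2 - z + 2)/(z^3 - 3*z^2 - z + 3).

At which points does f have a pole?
{-1, 3}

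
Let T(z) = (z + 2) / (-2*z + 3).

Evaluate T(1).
Substitute z = 1:
  numerator:   (1) + 2 = 3
  denominator: -2*(1) + 3 = 1
T(1) = (3)/(1) = 3

Final answer: 3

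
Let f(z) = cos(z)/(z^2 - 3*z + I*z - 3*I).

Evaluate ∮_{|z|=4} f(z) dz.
By the residue theorem, ∮_C f(z) dz = 2πi · (sum of the residues of f at the poles inside |z| = 4).

The denominator factors as (z + I)*(z - 3), so the singularities of f are simple poles at z = -I, z = 3.
  |-I|² = 1 < 16 = 4², so this pole is inside the contour.
  |3|² = 9 < 16 = 4², so this pole is inside the contour.

With P(z) = cos(z) and Q(z) = z^2 - 3*z + I*z - 3*I, each pole is simple, so Res(f, z₀) = P(z₀)/Q'(z₀) with Q'(z) = 2*z - 3 + I.
  Res(f, -I) = P(-I)/Q'(-I) = (cosh(1))/(-3 - I) = (-3/10 + I/10)*cosh(1)
  Res(f, 3) = P(3)/Q'(3) = (cos(3))/(3 + I) = (3/10 - I/10)*cos(3)

Sum of residues inside C: (3/10 - I/10)*cos(3) + (-3/10 + I/10)*cosh(1)
∮_C f(z) dz = 2πi · ((3/10 - I/10)*cos(3) + (-3/10 + I/10)*cosh(1)) = pi*(-1/5 - 3*I/5)*cosh(1) + pi*(1/5 + 3*I/5)*cos(3)

Final answer: pi*(-1/5 - 3*I/5)*cosh(1) + pi*(1/5 + 3*I/5)*cos(3)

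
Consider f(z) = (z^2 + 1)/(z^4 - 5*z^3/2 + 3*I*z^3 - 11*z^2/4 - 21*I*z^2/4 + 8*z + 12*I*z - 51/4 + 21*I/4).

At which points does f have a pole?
The singularities of f are the zeros of the denominator. Factoring,
  z^4 - 5*z^3/2 + 3*I*z^3 - 11*z^2/4 - 21*I*z^2/4 + 8*z + 12*I*z - 51/4 + 21*I/4 = (z + I)*(z + 3/2 + 3*I/2)*(z - 3 + 2*I)*(z - 1 - 3*I/2)
so the candidates are z = -I, z = -3/2 - 3*I/2, z = 3 - 2*I, z = 1 + 3*I/2.

Check the numerator P(z) = z^2 + 1 at each one:
  P(-I) = 0, so the factor (z + I) cancels and z = -I is only a removable singularity, not a pole.
  P(-3/2 - 3*I/2) = 1 + 9*I/2 ≠ 0, so z = -3/2 - 3*I/2 is a (simple) pole.
  P(3 - 2*I) = 6 - 12*I ≠ 0, so z = 3 - 2*I is a (simple) pole.
  P(1 + 3*I/2) = -1/4 + 3*I ≠ 0, so z = 1 + 3*I/2 is a (simple) pole.

Poles of f: {-3/2 - 3*I/2, 1 + 3*I/2, 3 - 2*I}

Final answer: {-3/2 - 3*I/2, 1 + 3*I/2, 3 - 2*I}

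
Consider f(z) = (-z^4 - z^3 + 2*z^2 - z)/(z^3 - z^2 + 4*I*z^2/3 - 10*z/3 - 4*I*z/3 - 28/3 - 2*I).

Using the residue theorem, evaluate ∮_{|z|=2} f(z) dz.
By the residue theorem, ∮_C f(z) dz = 2πi · (sum of the residues of f at the poles inside |z| = 2).

The denominator factors as (z - 3 + I/3)*(z + 1 + 2*I)*(z + 1 - I), so the singularities of f are simple poles at z = 3 - I/3, z = -1 - 2*I, z = -1 + I.
  |3 - I/3|² = 82/9 > 4 = 2², so this pole is outside the contour.
  |-1 - 2*I|² = 5 > 4 = 2², so this pole is outside the contour.
  |-1 + I|² = 2 < 4 = 2², so this pole is inside the contour.

With P(z) = -z^4 - z^3 + 2*z^2 - z and Q(z) = z^3 - z^2 + 4*I*z^2/3 - 10*z/3 - 4*I*z/3 - 28/3 - 2*I, each pole is simple, so Res(f, z₀) = P(z₀)/Q'(z₀) with Q'(z) = 3*z^2 - 2*z + 8*I*z/3 - 10/3 - 4*I/3.
  Res(f, -1 + I) = P(-1 + I)/Q'(-1 + I) = (3 - 7*I)/(-4 - 12*I) = 9/20 + 2*I/5

∮_C f(z) dz = 2πi · (9/20 + 2*I/5) = pi*(-4/5 + 9*I/10)

Final answer: pi*(-4/5 + 9*I/10)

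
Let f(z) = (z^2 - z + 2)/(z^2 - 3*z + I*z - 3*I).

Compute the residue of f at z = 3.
Write f(z) = P(z)/Q(z) with P(z) = z^2 - z + 2 and Q(z) = z^2 - 3*z + I*z - 3*I.
The denominator factors as Q(z) = (z - 3)*(z + I), so z = 3 is a simple zero of Q and P is analytic there; z = 3 is therefore a simple pole and
  Res(f, z₀) = P(z₀)/Q'(z₀).

Q'(z) = 2*z - 3 + I, so Q'(3) = 3 + I.
P(3) = 8.

Res(f, 3) = (8)/(3 + I) = 12/5 - 4*I/5

Final answer: 12/5 - 4*I/5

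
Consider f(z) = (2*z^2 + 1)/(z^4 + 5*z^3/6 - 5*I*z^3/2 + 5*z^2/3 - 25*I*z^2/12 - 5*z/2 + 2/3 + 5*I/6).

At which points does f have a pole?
The singularities of f are the zeros of the denominator. Factoring,
  z^4 + 5*z^3/6 - 5*I*z^3/2 + 5*z^2/3 - 25*I*z^2/12 - 5*z/2 + 2/3 + 5*I/6 = (z - 1/2)*(z + 1 + I)*(z + 1/3 - 3*I)*(z - I/2)
so the candidates are z = 1/2, z = -1 - I, z = -1/3 + 3*I, z = I/2.

Check the numerator P(z) = 2*z^2 + 1 at each one:
  P(1/2) = 3/2 ≠ 0, so z = 1/2 is a (simple) pole.
  P(-1 - I) = 1 + 4*I ≠ 0, so z = -1 - I is a (simple) pole.
  P(-1/3 + 3*I) = -151/9 - 4*I ≠ 0, so z = -1/3 + 3*I is a (simple) pole.
  P(I/2) = 1/2 ≠ 0, so z = I/2 is a (simple) pole.

Poles of f: {-1 - I, -1/3 + 3*I, I/2, 1/2}

Final answer: {-1 - I, -1/3 + 3*I, I/2, 1/2}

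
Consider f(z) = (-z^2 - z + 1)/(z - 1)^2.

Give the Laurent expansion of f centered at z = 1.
Put w = z - (1), i.e. z = w + 1. The denominator is w^2, so it suffices to rewrite the numerator in powers of w.

P(z) = -z^2 - z + 1
P(w + 1) = -1 - 3*w - w^2

Dividing each term by w^2:
  f = -1/w^2 - 3/w - 1

Substituting back w = z - 1:
  f(z) = -1/(z - 1)^2 - 3/(z - 1) - 1

The series is finite because the numerator is a polynomial; the negative powers form the principal part, and the coefficient of 1/(z - 1) gives Res(f, 1) = -3.

Final answer: -1/(z - 1)^2 - 3/(z - 1) - 1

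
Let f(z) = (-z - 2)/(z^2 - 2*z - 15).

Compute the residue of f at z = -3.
-1/8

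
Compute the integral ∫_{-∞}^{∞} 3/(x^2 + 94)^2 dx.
Let f(z) = 3/(z^2 + 94)^2. The denominator has no real zeros and deg Q - deg P = 4 ≥ 2, so the integral of f over the upper semicircle |z| = R tends to 0 as R → ∞. Closing the contour in the upper half-plane,
  ∫_{-∞}^{∞} f(x) dx = 2πi · Σ Res(f, z_k)  over the poles with Im z_k > 0.

Zeros of the denominator: z^2 + 94 = 0 gives z = ±sqrt(94)*I.
Upper half-plane: z = sqrt(94)*I (a pole of order 2).

Write f(z) = g(z)/(z - sqrt(94)*I)^2 with g(z) = 3/(z + sqrt(94)*I)^2. For a double pole, Res(f, z₀) = g'(z₀):
  g'(z) = -6/(z + sqrt(94)*I)^3
  Res(f, sqrt(94)*I) = g'(sqrt(94)*I) = -3*sqrt(94)*I/35344

∫_{-∞}^{∞} f(x) dx = 2πi · (-3*sqrt(94)*I/35344) = 3*sqrt(94)*pi/17672

Final answer: 3*sqrt(94)*pi/17672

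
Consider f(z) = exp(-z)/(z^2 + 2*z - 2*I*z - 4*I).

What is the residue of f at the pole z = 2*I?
Write f(z) = P(z)/Q(z) with P(z) = exp(-z) and Q(z) = z^2 + 2*z - 2*I*z - 4*I.
The denominator factors as Q(z) = (z - 2*I)*(z + 2), so z = 2*I is a simple zero of Q and P is analytic there; z = 2*I is therefore a simple pole and
  Res(f, z₀) = P(z₀)/Q'(z₀).

Q'(z) = 2*z + 2 - 2*I, so Q'(2*I) = 2 + 2*I.
P(2*I) = exp(-2*I).

Res(f, 2*I) = (exp(-2*I))/(2 + 2*I) = (1/4 - I/4)*exp(-2*I)

Final answer: (1/4 - I/4)*exp(-2*I)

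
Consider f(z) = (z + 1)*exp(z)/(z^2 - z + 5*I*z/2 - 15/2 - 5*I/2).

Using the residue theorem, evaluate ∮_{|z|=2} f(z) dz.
By the residue theorem, ∮_C f(z) dz = 2πi · (sum of the residues of f at the poles inside |z| = 2).

The denominator factors as (z + 2 + 3*I/2)*(z - 3 + I), so the singularities of f are simple poles at z = -2 - 3*I/2, z = 3 - I.
  |-2 - 3*I/2|² = 25/4 > 4 = 2², so this pole is outside the contour.
  |3 - I|² = 10 > 4 = 2², so this pole is outside the contour.

No pole lies inside the contour, so f is analytic on and inside C and the integral is 0 (Cauchy's theorem).

Final answer: 0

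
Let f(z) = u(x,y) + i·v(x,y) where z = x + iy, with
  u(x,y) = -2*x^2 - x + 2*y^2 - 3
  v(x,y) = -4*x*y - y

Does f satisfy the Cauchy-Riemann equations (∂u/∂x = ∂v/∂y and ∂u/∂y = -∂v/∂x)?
∂u/∂x = -4*x - 1
∂v/∂y = -4*x - 1
∂u/∂y = 4*y
∂v/∂x = -4*y
∂u/∂x = ∂v/∂y and ∂u/∂y = -∂v/∂x hold identically; f is analytic.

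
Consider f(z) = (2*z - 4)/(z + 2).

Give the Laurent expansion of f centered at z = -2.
Put w = z - (-2), i.e. z = w - 2. The denominator is w, so it suffices to rewrite the numerator in powers of w.

P(z) = 2*z - 4
P(w - 2) = -8 + 2*w

Dividing each term by w:
  f = -8/w + 2

Substituting back w = z + 2:
  f(z) = -8/(z + 2) + 2

The series is finite because the numerator is a polynomial; the negative powers form the principal part, and the coefficient of 1/(z + 2) gives Res(f, -2) = -8.

Final answer: -8/(z + 2) + 2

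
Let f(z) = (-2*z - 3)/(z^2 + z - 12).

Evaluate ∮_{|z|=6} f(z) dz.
-4*I*pi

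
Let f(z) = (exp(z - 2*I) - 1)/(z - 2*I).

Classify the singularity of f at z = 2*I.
removable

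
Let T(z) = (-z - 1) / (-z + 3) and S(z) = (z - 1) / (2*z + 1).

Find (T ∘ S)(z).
(T ∘ S)(z) = T(S(z)) = ((-1)*S(z) + (-1))/((-1)*S(z) + (3)). Multiply numerator and denominator by 2*z + 1:
  numerator:   (-1)*(z - 1) + (-1)*(2*z + 1) = -3*z
  denominator: (-1)*(z - 1) + (3)*(2*z + 1) = 5*z + 4
(T ∘ S)(z) = -3*z/(5*z + 4)

Final answer: -3*z/(5*z + 4)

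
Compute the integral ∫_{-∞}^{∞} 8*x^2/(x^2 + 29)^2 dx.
Let f(z) = 8*z^2/(z^2 + 29)^2. The denominator has no real zeros and deg Q - deg P = 2 ≥ 2, so the integral of f over the upper semicircle |z| = R tends to 0 as R → ∞. Closing the contour in the upper half-plane,
  ∫_{-∞}^{∞} f(x) dx = 2πi · Σ Res(f, z_k)  over the poles with Im z_k > 0.

Zeros of the denominator: z^2 + 29 = 0 gives z = ±sqrt(29)*I.
Upper half-plane: z = sqrt(29)*I (a pole of order 2).

Write f(z) = g(z)/(z - sqrt(29)*I)^2 with g(z) = 8*z^2/(z + sqrt(29)*I)^2. For a double pole, Res(f, z₀) = g'(z₀):
  g'(z) = 16*sqrt(29)*I*z/(z + sqrt(29)*I)^3
  Res(f, sqrt(29)*I) = g'(sqrt(29)*I) = -2*sqrt(29)*I/29

∫_{-∞}^{∞} f(x) dx = 2πi · (-2*sqrt(29)*I/29) = 4*sqrt(29)*pi/29

Final answer: 4*sqrt(29)*pi/29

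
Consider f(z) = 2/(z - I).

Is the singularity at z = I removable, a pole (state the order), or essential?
Write f(z) = g(z)/(z - I) with g(z) = 2.
g is entire and g(I) = 2 ≠ 0, so no factor of (z - I) cancels: the Laurent expansion of f about z = I starts at the power -1, i.e. lim_{z→z₀} (z - z₀) f(z) = 2 is finite and nonzero.
So z = I is a pole of order 1.

Final answer: pole of order 1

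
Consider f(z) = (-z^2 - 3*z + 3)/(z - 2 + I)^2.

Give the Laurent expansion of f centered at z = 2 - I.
(-6 + 7*I)/(z - 2 + I)^2 + (-7 + 2*I)/(z - 2 + I) - 1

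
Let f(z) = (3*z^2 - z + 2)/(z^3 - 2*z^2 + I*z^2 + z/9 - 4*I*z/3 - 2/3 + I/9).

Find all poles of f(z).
{-I, I/3, 2 - I/3}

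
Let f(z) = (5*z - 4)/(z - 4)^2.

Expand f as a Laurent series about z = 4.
16/(z - 4)^2 + 5/(z - 4)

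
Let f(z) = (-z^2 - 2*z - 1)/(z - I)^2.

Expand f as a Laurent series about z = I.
Put w = z - (I), i.e. z = w + I. The denominator is w^2, so it suffices to rewrite the numerator in powers of w.

P(z) = -z^2 - 2*z - 1
P(w + I) = -2*I + (-2 - 2*I)*w - w^2

Dividing each term by w^2:
  f = -2*I/w^2 + (-2 - 2*I)/w - 1

Substituting back w = z - I:
  f(z) = -2*I/(z - I)^2 + (-2 - 2*I)/(z - I) - 1

The series is finite because the numerator is a polynomial; the negative powers form the principal part, and the coefficient of 1/(z - I) gives Res(f, I) = -2 - 2*I.

Final answer: -2*I/(z - I)^2 + (-2 - 2*I)/(z - I) - 1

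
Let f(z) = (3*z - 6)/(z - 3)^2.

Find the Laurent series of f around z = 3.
Put w = z - (3), i.e. z = w + 3. The denominator is w^2, so it suffices to rewrite the numerator in powers of w.

P(z) = 3*z - 6
P(w + 3) = 3 + 3*w

Dividing each term by w^2:
  f = 3/w^2 + 3/w

Substituting back w = z - 3:
  f(z) = 3/(z - 3)^2 + 3/(z - 3)

The series is finite because the numerator is a polynomial; the negative powers form the principal part, and the coefficient of 1/(z - 3) gives Res(f, 3) = 3.

Final answer: 3/(z - 3)^2 + 3/(z - 3)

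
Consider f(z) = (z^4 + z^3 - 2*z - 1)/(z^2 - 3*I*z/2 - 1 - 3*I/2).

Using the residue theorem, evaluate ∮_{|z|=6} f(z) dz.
pi*(-9/4 - 31*I/2)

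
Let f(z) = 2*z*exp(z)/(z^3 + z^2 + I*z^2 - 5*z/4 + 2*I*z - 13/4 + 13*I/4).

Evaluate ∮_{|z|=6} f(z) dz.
By the residue theorem, ∮_C f(z) dz = 2πi · (sum of the residues of f at the poles inside |z| = 6).

The denominator factors as (z - 3/2 + I)*(z + 1 - I)*(z + 3/2 + I), so the singularities of f are simple poles at z = 3/2 - I, z = -1 + I, z = -3/2 - I.
  |3/2 - I|² = 13/4 < 36 = 6², so this pole is inside the contour.
  |-1 + I|² = 2 < 36 = 6², so this pole is inside the contour.
  |-3/2 - I|² = 13/4 < 36 = 6², so this pole is inside the contour.

With P(z) = 2*z*exp(z) and Q(z) = z^3 + z^2 + I*z^2 - 5*z/4 + 2*I*z - 13/4 + 13*I/4, each pole is simple, so Res(f, z₀) = P(z₀)/Q'(z₀) with Q'(z) = 3*z^2 + 2*z + 2*I*z - 5/4 + 2*I.
  Res(f, 3/2 - I) = P(3/2 - I)/Q'(3/2 - I) = ((3 - 2*I)*exp(3/2 - I))/(15/2 - 6*I) = (46/123 + 4*I/123)*exp(3/2 - I)
  Res(f, -1 + I) = P(-1 + I)/Q'(-1 + I) = ((-2 + 2*I)*exp(-1 + I))/(-21/4 - 4*I) = (40/697 - 296*I/697)*exp(-1 + I)
  Res(f, -3/2 - I) = P(-3/2 - I)/Q'(-3/2 - I) = ((-3 - 2*I)*exp(-3/2 - I))/(3/2 + 6*I) = (-22/51 + 20*I/51)*exp(-3/2 - I)

Sum of residues inside C: (46/123 + 4*I/123)*exp(3/2 - I) + (40/697 - 296*I/697)*exp(-1 + I) + (-22/51 + 20*I/51)*exp(-3/2 - I)
∮_C f(z) dz = 2πi · ((46/123 + 4*I/123)*exp(3/2 - I) + (40/697 - 296*I/697)*exp(-1 + I) + (-22/51 + 20*I/51)*exp(-3/2 - I)) = pi*(-40/51 - 44*I/51)*exp(-3/2 - I) + pi*(592/697 + 80*I/697)*exp(-1 + I) + pi*(-8/123 + 92*I/123)*exp(3/2 - I)

Final answer: pi*(-40/51 - 44*I/51)*exp(-3/2 - I) + pi*(592/697 + 80*I/697)*exp(-1 + I) + pi*(-8/123 + 92*I/123)*exp(3/2 - I)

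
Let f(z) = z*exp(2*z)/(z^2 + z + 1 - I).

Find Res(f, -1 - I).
Write f(z) = P(z)/Q(z) with P(z) = z*exp(2*z) and Q(z) = z^2 + z + 1 - I.
The denominator factors as Q(z) = (z - I)*(z + 1 + I), so z = -1 - I is a simple zero of Q and P is analytic there; z = -1 - I is therefore a simple pole and
  Res(f, z₀) = P(z₀)/Q'(z₀).

Q'(z) = 2*z + 1, so Q'(-1 - I) = -1 - 2*I.
P(-1 - I) = (-1 - I)*exp(-2 - 2*I).

Res(f, -1 - I) = ((-1 - I)*exp(-2 - 2*I))/(-1 - 2*I) = (3/5 - I/5)*exp(-2 - 2*I)

Final answer: (3/5 - I/5)*exp(-2 - 2*I)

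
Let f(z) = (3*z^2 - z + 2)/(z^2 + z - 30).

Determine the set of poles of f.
The singularities of f are the zeros of the denominator. Factoring,
  z^2 + z - 30 = (z + 6)*(z - 5)
so the candidates are z = -6, z = 5.

Check the numerator P(z) = 3*z^2 - z + 2 at each one:
  P(-6) = 116 ≠ 0, so z = -6 is a (simple) pole.
  P(5) = 72 ≠ 0, so z = 5 is a (simple) pole.

Poles of f: {-6, 5}

Final answer: {-6, 5}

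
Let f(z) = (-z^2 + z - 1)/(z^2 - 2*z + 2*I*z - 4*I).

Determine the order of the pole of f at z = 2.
1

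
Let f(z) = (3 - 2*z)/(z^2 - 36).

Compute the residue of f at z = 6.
Write f(z) = P(z)/Q(z) with P(z) = 3 - 2*z and Q(z) = z^2 - 36.
The denominator factors as Q(z) = (z - 6)*(z + 6), so z = 6 is a simple zero of Q and P is analytic there; z = 6 is therefore a simple pole and
  Res(f, z₀) = P(z₀)/Q'(z₀).

Q'(z) = 2*z, so Q'(6) = 12.
P(6) = -9.

Res(f, 6) = (-9)/(12) = -3/4

Final answer: -3/4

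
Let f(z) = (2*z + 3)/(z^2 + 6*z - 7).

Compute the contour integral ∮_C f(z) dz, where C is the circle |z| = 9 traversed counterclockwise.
4*I*pi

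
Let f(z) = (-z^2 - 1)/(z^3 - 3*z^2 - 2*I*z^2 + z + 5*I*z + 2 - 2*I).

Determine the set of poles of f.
{1 + I, 2}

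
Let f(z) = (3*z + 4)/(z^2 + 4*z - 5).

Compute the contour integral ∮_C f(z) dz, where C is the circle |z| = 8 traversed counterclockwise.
By the residue theorem, ∮_C f(z) dz = 2πi · (sum of the residues of f at the poles inside |z| = 8).

The denominator factors as (z - 1)*(z + 5), so the singularities of f are simple poles at z = 1, z = -5.
  |1|² = 1 < 64 = 8², so this pole is inside the contour.
  |-5|² = 25 < 64 = 8², so this pole is inside the contour.

With P(z) = 3*z + 4 and Q(z) = z^2 + 4*z - 5, each pole is simple, so Res(f, z₀) = P(z₀)/Q'(z₀) with Q'(z) = 2*z + 4.
  Res(f, 1) = P(1)/Q'(1) = (7)/(6) = 7/6
  Res(f, -5) = P(-5)/Q'(-5) = (-11)/(-6) = 11/6

Sum of residues inside C: 3
∮_C f(z) dz = 2πi · (3) = 6*I*pi

Final answer: 6*I*pi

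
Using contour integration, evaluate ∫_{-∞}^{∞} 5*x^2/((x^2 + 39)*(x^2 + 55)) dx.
5*pi*(-sqrt(39) + sqrt(55))/16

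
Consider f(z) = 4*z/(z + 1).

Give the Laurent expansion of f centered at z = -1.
-4/(z + 1) + 4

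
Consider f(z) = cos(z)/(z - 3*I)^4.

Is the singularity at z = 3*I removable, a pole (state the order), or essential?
Write f(z) = g(z)/(z - 3*I)^4 with g(z) = cos(z).
g is entire and g(3*I) = cosh(3) ≠ 0, so no factor of (z - 3*I) cancels: the Laurent expansion of f about z = 3*I starts at the power -4, i.e. lim_{z→z₀} (z - z₀)^4 f(z) = cosh(3) is finite and nonzero.
So z = 3*I is a pole of order 4.

Final answer: pole of order 4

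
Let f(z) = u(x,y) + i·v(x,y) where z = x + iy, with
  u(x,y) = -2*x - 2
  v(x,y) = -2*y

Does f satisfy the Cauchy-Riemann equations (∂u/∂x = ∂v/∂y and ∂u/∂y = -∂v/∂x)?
∂u/∂x = -2
∂v/∂y = -2
∂u/∂y = 0
∂v/∂x = 0
∂u/∂x = ∂v/∂y and ∂u/∂y = -∂v/∂x hold identically; f is analytic.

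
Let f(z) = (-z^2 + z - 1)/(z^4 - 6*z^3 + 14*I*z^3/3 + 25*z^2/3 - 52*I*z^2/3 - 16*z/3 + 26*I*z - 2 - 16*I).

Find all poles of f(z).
{1 - 2*I, 1 - 2*I/3, 1 + I, 3 - 3*I}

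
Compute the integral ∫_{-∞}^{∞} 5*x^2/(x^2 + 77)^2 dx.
5*sqrt(77)*pi/154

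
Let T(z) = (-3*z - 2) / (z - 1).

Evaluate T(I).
-1/2 + 5*I/2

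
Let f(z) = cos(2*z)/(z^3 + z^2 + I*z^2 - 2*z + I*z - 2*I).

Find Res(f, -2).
Write f(z) = P(z)/Q(z) with P(z) = cos(2*z) and Q(z) = z^3 + z^2 + I*z^2 - 2*z + I*z - 2*I.
The denominator factors as Q(z) = (z + I)*(z + 2)*(z - 1), so z = -2 is a simple zero of Q and P is analytic there; z = -2 is therefore a simple pole and
  Res(f, z₀) = P(z₀)/Q'(z₀).

Q'(z) = 3*z^2 + 2*z + 2*I*z - 2 + I, so Q'(-2) = 6 - 3*I.
P(-2) = cos(4).

Res(f, -2) = (cos(4))/(6 - 3*I) = (2/15 + I/15)*cos(4)

Final answer: (2/15 + I/15)*cos(4)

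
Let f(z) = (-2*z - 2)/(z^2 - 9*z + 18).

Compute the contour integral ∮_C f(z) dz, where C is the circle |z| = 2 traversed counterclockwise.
By the residue theorem, ∮_C f(z) dz = 2πi · (sum of the residues of f at the poles inside |z| = 2).

The denominator factors as (z - 6)*(z - 3), so the singularities of f are simple poles at z = 6, z = 3.
  |6|² = 36 > 4 = 2², so this pole is outside the contour.
  |3|² = 9 > 4 = 2², so this pole is outside the contour.

No pole lies inside the contour, so f is analytic on and inside C and the integral is 0 (Cauchy's theorem).

Final answer: 0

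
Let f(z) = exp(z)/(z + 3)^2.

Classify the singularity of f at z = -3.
Write f(z) = g(z)/(z + 3)^2 with g(z) = exp(z).
g is entire and g(-3) = exp(-3) ≠ 0, so no factor of (z + 3) cancels: the Laurent expansion of f about z = -3 starts at the power -2, i.e. lim_{z→z₀} (z - z₀)^2 f(z) = exp(-3) is finite and nonzero.
So z = -3 is a pole of order 2.

Final answer: pole of order 2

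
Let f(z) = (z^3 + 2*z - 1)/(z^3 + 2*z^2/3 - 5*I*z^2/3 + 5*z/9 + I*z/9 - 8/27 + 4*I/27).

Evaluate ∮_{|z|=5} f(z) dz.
By the residue theorem, ∮_C f(z) dz = 2πi · (sum of the residues of f at the poles inside |z| = 5).

The denominator factors as (z + 2/3 - 2*I)*(z + 1/3 + I/3)*(z - 1/3), so the singularities of f are simple poles at z = -2/3 + 2*I, z = -1/3 - I/3, z = 1/3.
  |-2/3 + 2*I|² = 40/9 < 25 = 5², so this pole is inside the contour.
  |-1/3 - I/3|² = 2/9 < 25 = 5², so this pole is inside the contour.
  |1/3|² = 1/9 < 25 = 5², so this pole is inside the contour.

With P(z) = z^3 + 2*z - 1 and Q(z) = z^3 + 2*z^2/3 - 5*I*z^2/3 + 5*z/9 + I*z/9 - 8/27 + 4*I/27, each pole is simple, so Res(f, z₀) = P(z₀)/Q'(z₀) with Q'(z) = 3*z^2 + 4*z/3 - 10*I*z/3 + 5/9 + I/9.
  Res(f, -2/3 + 2*I) = P(-2/3 + 2*I)/Q'(-2/3 + 2*I) = (145/27 - 4*I/3)/(-13/3 - 3*I) = -1561/2250 + 197*I/250
  Res(f, -1/3 - I/3) = P(-1/3 - I/3)/Q'(-1/3 - I/3) = (-43/27 - 20*I/27)/(-1 + 13*I/9) = 127/750 + 739*I/750
  Res(f, 1/3) = P(1/3)/Q'(1/3) = (-8/27)/(4/3 - I) = -32/225 - 8*I/75

Sum of residues inside C: -2/3 + 5*I/3
∮_C f(z) dz = 2πi · (-2/3 + 5*I/3) = pi*(-10/3 - 4*I/3)

Final answer: pi*(-10/3 - 4*I/3)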